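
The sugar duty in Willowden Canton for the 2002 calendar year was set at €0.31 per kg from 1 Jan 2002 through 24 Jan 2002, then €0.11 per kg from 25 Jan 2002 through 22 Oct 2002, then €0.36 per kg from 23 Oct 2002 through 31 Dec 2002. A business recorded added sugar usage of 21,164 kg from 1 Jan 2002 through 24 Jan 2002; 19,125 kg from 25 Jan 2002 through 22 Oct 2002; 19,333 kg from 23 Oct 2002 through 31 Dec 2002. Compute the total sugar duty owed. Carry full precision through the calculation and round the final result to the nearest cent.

€15,624.47

1 Jan – 24 Jan 2002: 21,164 kg at €0.31/kg → €6,560.84
25 Jan – 22 Oct 2002: 19,125 kg at €0.11/kg → €2,103.75
23 Oct – 31 Dec 2002: 19,333 kg at €0.36/kg → €6,959.88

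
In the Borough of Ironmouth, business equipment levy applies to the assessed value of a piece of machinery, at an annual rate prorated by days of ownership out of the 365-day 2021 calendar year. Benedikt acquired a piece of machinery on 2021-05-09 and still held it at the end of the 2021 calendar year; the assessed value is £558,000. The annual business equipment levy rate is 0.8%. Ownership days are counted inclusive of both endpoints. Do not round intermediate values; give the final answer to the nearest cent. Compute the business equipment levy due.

Days held (2021-05-09 to 2021-12-31): 237 out of 365
Tax = £558,000 × 0.8% × 237/365 = £2,898.5425

£2,898.54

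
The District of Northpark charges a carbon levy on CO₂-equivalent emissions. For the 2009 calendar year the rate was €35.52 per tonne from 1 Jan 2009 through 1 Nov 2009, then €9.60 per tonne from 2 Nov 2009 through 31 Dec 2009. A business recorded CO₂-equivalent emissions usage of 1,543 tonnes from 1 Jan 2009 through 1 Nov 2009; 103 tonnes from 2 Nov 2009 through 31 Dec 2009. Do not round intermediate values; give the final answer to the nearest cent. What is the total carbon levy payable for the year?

1 Jan – 1 Nov 2009: 1,543 tonnes at €35.52/tonne → €54,807.36
2 Nov – 31 Dec 2009: 103 tonnes at €9.60/tonne → €988.80

€55,796.16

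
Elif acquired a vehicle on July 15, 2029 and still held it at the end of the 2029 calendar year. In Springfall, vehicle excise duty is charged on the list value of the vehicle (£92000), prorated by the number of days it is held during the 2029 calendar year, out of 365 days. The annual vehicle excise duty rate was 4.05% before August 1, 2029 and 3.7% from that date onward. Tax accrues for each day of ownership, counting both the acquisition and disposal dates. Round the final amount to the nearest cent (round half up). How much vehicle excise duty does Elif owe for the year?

July 15 – July 31, 2029: 17 days at 4.05% → £92000 × 4.05% × 17/365 = £173.5397
August 1 – December 31, 2029: 153 days at 3.7% → £92000 × 3.7% × 153/365 = £1426.8822
Total = £1600.4219

£1600.42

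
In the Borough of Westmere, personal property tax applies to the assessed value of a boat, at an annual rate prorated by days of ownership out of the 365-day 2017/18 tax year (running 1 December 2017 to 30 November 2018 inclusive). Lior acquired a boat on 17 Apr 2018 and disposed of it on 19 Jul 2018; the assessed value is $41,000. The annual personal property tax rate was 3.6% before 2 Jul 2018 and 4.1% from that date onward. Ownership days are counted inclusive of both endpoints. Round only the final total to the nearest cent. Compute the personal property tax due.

$390.23

17 Apr – 1 Jul 2018: 76 days at 3.6% → $41,000 × 3.6% × 76/365 = $307.3315
2 Jul – 19 Jul 2018: 18 days at 4.1% → $41,000 × 4.1% × 18/365 = $82.8986
Total = $390.2301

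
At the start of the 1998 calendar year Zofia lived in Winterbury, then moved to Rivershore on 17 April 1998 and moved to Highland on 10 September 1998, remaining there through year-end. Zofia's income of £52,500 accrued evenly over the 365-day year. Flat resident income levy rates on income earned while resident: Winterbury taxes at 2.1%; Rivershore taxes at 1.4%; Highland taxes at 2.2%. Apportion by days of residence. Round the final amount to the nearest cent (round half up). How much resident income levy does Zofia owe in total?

£971.75

Winterbury, 1 January – 16 April 1998: 106 days → £52,500 × 2.1% × 106/365 = £320.1781
Rivershore, 17 April – 9 September 1998: 146 days → £52,500 × 1.4% × 146/365 = £294.0000
Highland, 10 September – 31 December 1998: 113 days → £52,500 × 2.2% × 113/365 = £357.5753
Total = £971.7534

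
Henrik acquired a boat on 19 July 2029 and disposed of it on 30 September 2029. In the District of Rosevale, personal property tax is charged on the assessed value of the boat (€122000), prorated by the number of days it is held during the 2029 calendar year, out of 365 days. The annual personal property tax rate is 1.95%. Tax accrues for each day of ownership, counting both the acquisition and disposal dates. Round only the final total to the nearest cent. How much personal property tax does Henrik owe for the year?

€482.32

Days held (19 July – 30 September 2029): 74 out of 365
Tax = €122000 × 1.95% × 74/365 = €482.3178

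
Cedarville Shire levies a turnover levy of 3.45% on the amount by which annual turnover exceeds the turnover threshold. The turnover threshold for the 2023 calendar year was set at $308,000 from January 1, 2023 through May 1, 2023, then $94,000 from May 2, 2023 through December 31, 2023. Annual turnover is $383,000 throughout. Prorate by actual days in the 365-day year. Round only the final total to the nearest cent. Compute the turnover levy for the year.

$7,522.98

January 1 – May 1, 2023: 121 days, exemption $308,000 → ($383,000 − $308,000) × 3.45% × 121/365 = $857.7740
May 2 – December 31, 2023: 244 days, exemption $94,000 → ($383,000 − $94,000) × 3.45% × 244/365 = $6,665.2110
Total = $7,522.9849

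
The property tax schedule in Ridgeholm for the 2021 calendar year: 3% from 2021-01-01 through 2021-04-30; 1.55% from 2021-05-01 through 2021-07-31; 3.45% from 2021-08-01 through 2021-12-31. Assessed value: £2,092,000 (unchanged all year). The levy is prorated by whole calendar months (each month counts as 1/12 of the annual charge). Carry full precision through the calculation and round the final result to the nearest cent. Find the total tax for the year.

2021-01-01 to 2021-04-30: 4 months at 3% → £2,092,000 × 3% × 4/12 = £20,920.0000
2021-05-01 to 2021-07-31: 3 months at 1.55% → £2,092,000 × 1.55% × 3/12 = £8,106.5000
2021-08-01 to 2021-12-31: 5 months at 3.45% → £2,092,000 × 3.45% × 5/12 = £30,072.5000
Total = £59,099.0000

£59,099.00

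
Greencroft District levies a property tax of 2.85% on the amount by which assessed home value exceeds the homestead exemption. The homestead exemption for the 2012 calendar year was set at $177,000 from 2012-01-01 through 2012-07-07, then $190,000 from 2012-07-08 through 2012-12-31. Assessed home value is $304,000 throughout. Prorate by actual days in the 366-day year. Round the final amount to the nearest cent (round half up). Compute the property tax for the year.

$3,440.32

2012-01-01 to 2012-07-07: 189 days, exemption $177,000 → ($304,000 − $177,000) × 2.85% × 189/366 = $1,869.0861
2012-07-08 to 2012-12-31: 177 days, exemption $190,000 → ($304,000 − $190,000) × 2.85% × 177/366 = $1,571.2377
Total = $3,440.3238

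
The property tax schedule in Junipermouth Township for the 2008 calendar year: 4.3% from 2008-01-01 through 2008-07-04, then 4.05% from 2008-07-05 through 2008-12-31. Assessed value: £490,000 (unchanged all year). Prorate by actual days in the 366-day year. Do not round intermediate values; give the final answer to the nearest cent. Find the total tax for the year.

£20,467.54

2008-01-01 to 2008-07-04: 186 days at 4.3% → £490,000 × 4.3% × 186/366 = £10,707.7049
2008-07-05 to 2008-12-31: 180 days at 4.05% → £490,000 × 4.05% × 180/366 = £9,759.8361
Total = £20,467.5410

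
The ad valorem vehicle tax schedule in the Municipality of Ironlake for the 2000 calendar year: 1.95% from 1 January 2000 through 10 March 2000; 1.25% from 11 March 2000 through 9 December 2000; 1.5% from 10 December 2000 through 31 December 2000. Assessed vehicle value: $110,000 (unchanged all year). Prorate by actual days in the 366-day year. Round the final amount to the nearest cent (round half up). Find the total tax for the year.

1 January – 10 March 2000: 70 days at 1.95% → $110,000 × 1.95% × 70/366 = $410.2459
11 March – 9 December 2000: 274 days at 1.25% → $110,000 × 1.25% × 274/366 = $1,029.3716
10 December – 31 December 2000: 22 days at 1.5% → $110,000 × 1.5% × 22/366 = $99.1803
Total = $1,538.7978

$1,538.80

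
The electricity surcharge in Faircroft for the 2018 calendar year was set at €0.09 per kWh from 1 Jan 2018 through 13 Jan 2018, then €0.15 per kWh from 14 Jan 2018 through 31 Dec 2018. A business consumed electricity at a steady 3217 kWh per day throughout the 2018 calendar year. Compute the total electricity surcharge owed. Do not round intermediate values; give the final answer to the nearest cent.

1 Jan – 13 Jan 2018: 13 days × 3217 kWh/day = 41,821 kWh at €0.09/kWh → €3763.89
14 Jan – 31 Dec 2018: 352 days × 3217 kWh/day = 1,132,384 kWh at €0.15/kWh → €169857.60

€173621.49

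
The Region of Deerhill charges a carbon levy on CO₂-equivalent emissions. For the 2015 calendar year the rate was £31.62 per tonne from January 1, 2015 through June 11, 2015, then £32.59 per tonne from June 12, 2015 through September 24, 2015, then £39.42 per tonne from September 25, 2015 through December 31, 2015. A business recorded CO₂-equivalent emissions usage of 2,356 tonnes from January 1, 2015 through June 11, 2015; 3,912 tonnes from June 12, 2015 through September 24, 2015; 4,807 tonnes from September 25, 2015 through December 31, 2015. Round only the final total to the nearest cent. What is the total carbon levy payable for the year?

£391480.74

January 1 – June 11, 2015: 2,356 tonnes at £31.62/tonne → £74496.72
June 12 – September 24, 2015: 3,912 tonnes at £32.59/tonne → £127492.08
September 25 – December 31, 2015: 4,807 tonnes at £39.42/tonne → £189491.94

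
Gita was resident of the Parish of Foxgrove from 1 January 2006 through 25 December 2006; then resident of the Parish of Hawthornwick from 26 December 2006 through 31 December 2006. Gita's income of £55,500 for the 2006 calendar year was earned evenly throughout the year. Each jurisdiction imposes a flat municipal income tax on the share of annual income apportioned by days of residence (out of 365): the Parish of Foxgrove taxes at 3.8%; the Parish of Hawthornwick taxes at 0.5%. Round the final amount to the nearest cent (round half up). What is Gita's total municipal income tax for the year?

£2,078.89

The Parish of Foxgrove, 1 January – 25 December 2006: 359 days → £55,500 × 3.8% × 359/365 = £2,074.3315
The Parish of Hawthornwick, 26 December – 31 December 2006: 6 days → £55,500 × 0.5% × 6/365 = £4.5616
Total = £2,078.8932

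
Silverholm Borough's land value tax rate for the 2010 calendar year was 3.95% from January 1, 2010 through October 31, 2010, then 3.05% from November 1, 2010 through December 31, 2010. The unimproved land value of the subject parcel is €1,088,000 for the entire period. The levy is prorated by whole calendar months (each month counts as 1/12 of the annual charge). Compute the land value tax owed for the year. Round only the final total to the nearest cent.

January 1 – October 31, 2010: 10 months at 3.95% → €1,088,000 × 3.95% × 10/12 = €35,813.3333
November 1 – December 31, 2010: 2 months at 3.05% → €1,088,000 × 3.05% × 2/12 = €5,530.6667
Total = €41,344.0000

€41,344.00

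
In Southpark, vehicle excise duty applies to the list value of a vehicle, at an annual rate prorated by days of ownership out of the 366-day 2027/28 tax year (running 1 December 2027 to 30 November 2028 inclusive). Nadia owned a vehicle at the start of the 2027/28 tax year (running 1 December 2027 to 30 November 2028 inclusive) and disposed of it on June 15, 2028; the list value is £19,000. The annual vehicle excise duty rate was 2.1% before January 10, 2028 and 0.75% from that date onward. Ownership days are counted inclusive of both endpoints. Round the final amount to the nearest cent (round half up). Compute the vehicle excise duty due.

£105.12

December 1, 2027 – January 9, 2028: 40 days at 2.1% → £19,000 × 2.1% × 40/366 = £43.6066
January 10 – June 15, 2028: 158 days at 0.75% → £19,000 × 0.75% × 158/366 = £61.5164
Total = £105.1230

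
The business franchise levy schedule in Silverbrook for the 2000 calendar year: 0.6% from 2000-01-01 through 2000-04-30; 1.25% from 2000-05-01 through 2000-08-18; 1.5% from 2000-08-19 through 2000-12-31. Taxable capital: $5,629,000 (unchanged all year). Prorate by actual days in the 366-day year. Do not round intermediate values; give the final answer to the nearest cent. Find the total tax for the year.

$63,456.98

2000-01-01 to 2000-04-30: 121 days at 0.6% → $5,629,000 × 0.6% × 121/366 = $11,165.7213
2000-05-01 to 2000-08-18: 110 days at 1.25% → $5,629,000 × 1.25% × 110/366 = $21,147.1995
2000-08-19 to 2000-12-31: 135 days at 1.5% → $5,629,000 × 1.5% × 135/366 = $31,144.0574
Total = $63,456.9781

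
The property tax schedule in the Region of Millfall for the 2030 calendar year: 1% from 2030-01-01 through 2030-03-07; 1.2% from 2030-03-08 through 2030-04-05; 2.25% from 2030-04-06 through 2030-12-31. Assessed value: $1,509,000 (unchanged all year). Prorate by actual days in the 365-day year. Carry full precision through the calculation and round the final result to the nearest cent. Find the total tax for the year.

$29,282.87

2030-01-01 to 2030-03-07: 66 days at 1% → $1,509,000 × 1% × 66/365 = $2,728.6027
2030-03-08 to 2030-04-05: 29 days at 1.2% → $1,509,000 × 1.2% × 29/365 = $1,438.7178
2030-04-06 to 2030-12-31: 270 days at 2.25% → $1,509,000 × 2.25% × 270/365 = $25,115.5479
Total = $29,282.8685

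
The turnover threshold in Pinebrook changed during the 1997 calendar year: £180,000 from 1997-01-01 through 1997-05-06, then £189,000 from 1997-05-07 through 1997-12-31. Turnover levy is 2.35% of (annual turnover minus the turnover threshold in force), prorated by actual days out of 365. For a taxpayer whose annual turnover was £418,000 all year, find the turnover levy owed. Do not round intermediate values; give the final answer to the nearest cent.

£5,454.51

1997-01-01 to 1997-05-06: 126 days, exemption £180,000 → (£418,000 − £180,000) × 2.35% × 126/365 = £1,930.7342
1997-05-07 to 1997-12-31: 239 days, exemption £189,000 → (£418,000 − £189,000) × 2.35% × 239/365 = £3,523.7767
Total = £5,454.5110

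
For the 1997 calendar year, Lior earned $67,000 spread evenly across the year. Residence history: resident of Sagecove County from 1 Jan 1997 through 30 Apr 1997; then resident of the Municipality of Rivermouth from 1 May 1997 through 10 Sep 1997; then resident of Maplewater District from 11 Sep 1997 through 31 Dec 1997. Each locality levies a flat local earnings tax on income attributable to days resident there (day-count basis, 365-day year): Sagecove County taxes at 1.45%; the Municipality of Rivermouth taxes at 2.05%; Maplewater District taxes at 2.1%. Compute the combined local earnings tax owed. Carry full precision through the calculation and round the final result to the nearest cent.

$1,251.62

Sagecove County, 1 Jan – 30 Apr 1997: 120 days → $67,000 × 1.45% × 120/365 = $319.3973
The Municipality of Rivermouth, 1 May – 10 Sep 1997: 133 days → $67,000 × 2.05% × 133/365 = $500.4808
Maplewater District, 11 Sep – 31 Dec 1997: 112 days → $67,000 × 2.1% × 112/365 = $431.7370
Total = $1,251.6151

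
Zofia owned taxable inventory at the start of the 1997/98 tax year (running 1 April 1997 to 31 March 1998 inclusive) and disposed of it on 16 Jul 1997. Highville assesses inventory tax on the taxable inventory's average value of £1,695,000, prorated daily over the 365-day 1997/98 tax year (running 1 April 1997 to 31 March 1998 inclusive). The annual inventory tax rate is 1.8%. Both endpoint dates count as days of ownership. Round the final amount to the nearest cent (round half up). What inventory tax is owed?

£8,944.03

Days held (1 Apr – 16 Jul 1997): 107 out of 365
Tax = £1,695,000 × 1.8% × 107/365 = £8,944.0274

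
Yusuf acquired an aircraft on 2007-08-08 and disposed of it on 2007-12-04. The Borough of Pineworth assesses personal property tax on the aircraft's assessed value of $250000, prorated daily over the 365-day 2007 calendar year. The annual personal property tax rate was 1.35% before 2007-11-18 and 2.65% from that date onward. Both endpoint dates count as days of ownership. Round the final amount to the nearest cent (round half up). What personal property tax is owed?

$1251.71

2007-08-08 to 2007-11-17: 102 days at 1.35% → $250000 × 1.35% × 102/365 = $943.1507
2007-11-18 to 2007-12-04: 17 days at 2.65% → $250000 × 2.65% × 17/365 = $308.5616
Total = $1251.7123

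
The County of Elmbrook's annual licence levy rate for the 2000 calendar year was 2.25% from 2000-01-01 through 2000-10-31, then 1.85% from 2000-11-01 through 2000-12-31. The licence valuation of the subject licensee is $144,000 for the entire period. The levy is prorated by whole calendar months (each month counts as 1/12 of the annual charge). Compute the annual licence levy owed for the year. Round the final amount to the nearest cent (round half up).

$3,144.00

2000-01-01 to 2000-10-31: 10 months at 2.25% → $144,000 × 2.25% × 10/12 = $2,700.0000
2000-11-01 to 2000-12-31: 2 months at 1.85% → $144,000 × 1.85% × 2/12 = $444.0000
Total = $3,144.0000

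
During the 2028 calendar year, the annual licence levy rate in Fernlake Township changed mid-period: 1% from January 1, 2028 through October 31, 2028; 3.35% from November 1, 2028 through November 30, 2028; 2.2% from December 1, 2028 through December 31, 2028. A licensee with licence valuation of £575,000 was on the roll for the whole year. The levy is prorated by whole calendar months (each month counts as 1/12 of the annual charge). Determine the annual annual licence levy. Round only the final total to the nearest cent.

January 1 – October 31, 2028: 10 months at 1% → £575,000 × 1% × 10/12 = £4,791.6667
November 1 – November 30, 2028: 1 month at 3.35% → £575,000 × 3.35% × 1/12 = £1,605.2083
December 1 – December 31, 2028: 1 month at 2.2% → £575,000 × 2.2% × 1/12 = £1,054.1667
Total = £7,451.0417

£7,451.04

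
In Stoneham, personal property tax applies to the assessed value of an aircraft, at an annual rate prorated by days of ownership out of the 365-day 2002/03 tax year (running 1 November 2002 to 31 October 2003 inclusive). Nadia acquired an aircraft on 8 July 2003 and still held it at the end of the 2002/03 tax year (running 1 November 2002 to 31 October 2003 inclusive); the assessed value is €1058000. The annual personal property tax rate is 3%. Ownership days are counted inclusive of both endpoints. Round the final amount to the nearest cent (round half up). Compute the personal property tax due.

€10087.23

Days held (8 July – 31 October 2003): 116 out of 365
Tax = €1058000 × 3% × 116/365 = €10087.2329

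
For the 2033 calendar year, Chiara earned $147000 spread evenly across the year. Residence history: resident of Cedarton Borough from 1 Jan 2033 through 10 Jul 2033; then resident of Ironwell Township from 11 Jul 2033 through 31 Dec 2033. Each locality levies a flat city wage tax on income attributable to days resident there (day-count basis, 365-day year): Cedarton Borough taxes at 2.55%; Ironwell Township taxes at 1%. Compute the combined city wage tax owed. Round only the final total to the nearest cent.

$2662.31

Cedarton Borough, 1 Jan – 10 Jul 2033: 191 days → $147000 × 2.55% × 191/365 = $1961.5438
Ironwell Township, 11 Jul – 31 Dec 2033: 174 days → $147000 × 1% × 174/365 = $700.7671
Total = $2662.3110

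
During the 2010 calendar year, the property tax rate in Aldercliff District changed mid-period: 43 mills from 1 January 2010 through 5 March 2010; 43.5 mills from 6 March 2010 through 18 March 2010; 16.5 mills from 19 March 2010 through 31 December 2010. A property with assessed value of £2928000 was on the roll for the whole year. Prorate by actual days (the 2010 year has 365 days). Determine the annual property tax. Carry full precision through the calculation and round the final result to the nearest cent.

£64732.87

1 January – 5 March 2010: 64 days at 43 mills → £2928000 × 4.3% × 64/365 = £22076.3178
6 March – 18 March 2010: 13 days at 43.5 mills → £2928000 × 4.35% × 13/365 = £4536.3945
19 March – 31 December 2010: 288 days at 16.5 mills → £2928000 × 1.65% × 288/365 = £38120.1534
Total = £64732.8658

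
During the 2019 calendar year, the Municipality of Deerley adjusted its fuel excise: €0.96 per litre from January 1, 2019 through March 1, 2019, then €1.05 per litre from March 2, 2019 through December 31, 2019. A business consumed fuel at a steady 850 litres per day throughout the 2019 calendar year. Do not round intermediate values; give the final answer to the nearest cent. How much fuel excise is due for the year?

€321,172.50

January 1 – March 1, 2019: 60 days × 850 litres/day = 51,000 litres at €0.96/litre → €48,960.00
March 2 – December 31, 2019: 305 days × 850 litres/day = 259,250 litres at €1.05/litre → €272,212.50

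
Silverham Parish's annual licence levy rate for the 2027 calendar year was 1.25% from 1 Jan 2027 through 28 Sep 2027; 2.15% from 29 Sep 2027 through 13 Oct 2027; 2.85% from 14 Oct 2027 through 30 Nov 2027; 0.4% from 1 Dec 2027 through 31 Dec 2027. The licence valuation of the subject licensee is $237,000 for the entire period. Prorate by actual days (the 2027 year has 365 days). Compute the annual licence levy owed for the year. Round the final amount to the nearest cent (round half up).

$3,377.74

1 Jan – 28 Sep 2027: 271 days at 1.25% → $237,000 × 1.25% × 271/365 = $2,199.5548
29 Sep – 13 Oct 2027: 15 days at 2.15% → $237,000 × 2.15% × 15/365 = $209.4041
14 Oct – 30 Nov 2027: 48 days at 2.85% → $237,000 × 2.85% × 48/365 = $888.2630
1 Dec – 31 Dec 2027: 31 days at 0.4% → $237,000 × 0.4% × 31/365 = $80.5151
Total = $3,377.7370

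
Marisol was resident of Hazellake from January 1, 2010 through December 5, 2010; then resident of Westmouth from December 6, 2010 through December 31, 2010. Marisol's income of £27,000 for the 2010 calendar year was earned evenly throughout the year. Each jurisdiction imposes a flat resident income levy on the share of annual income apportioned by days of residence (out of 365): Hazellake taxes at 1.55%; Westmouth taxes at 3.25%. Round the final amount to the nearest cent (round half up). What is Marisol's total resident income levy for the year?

£451.20

Hazellake, January 1 – December 5, 2010: 339 days → £27,000 × 1.55% × 339/365 = £388.6890
Westmouth, December 6 – December 31, 2010: 26 days → £27,000 × 3.25% × 26/365 = £62.5068
Total = £451.1959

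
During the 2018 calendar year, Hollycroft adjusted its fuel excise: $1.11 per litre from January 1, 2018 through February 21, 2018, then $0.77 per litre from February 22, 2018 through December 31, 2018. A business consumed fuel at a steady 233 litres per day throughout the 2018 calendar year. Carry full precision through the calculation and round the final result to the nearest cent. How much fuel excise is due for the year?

$69,604.09

January 1 – February 21, 2018: 52 days × 233 litres/day = 12,116 litres at $1.11/litre → $13,448.76
February 22 – December 31, 2018: 313 days × 233 litres/day = 72,929 litres at $0.77/litre → $56,155.33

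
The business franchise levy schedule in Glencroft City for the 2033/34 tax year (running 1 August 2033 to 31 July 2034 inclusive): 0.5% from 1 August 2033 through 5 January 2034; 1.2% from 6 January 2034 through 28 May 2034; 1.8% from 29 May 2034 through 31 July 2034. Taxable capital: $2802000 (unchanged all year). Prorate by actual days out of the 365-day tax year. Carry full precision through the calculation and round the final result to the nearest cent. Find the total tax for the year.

$28081.41

1 August 2033 – 5 January 2034: 158 days at 0.5% → $2802000 × 0.5% × 158/365 = $6064.6027
6 January – 28 May 2034: 143 days at 1.2% → $2802000 × 1.2% × 143/365 = $13173.2384
29 May – 31 July 2034: 64 days at 1.8% → $2802000 × 1.8% × 64/365 = $8843.5726
Total = $28081.4137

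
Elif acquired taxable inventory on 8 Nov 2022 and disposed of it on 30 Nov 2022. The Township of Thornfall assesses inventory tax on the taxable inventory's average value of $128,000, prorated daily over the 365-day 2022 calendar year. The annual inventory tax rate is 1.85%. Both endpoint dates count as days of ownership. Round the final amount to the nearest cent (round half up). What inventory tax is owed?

Days held (8 Nov – 30 Nov 2022): 23 out of 365
Tax = $128,000 × 1.85% × 23/365 = $149.2164

$149.22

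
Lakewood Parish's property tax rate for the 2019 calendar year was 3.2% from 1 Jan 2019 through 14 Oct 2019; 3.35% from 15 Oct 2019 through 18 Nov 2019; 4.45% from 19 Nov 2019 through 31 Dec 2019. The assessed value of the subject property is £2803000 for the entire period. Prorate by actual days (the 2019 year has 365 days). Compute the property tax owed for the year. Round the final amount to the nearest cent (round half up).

1 Jan – 14 Oct 2019: 287 days at 3.2% → £2803000 × 3.2% × 287/365 = £70528.0877
15 Oct – 18 Nov 2019: 35 days at 3.35% → £2803000 × 3.35% × 35/365 = £9004.1575
19 Nov – 31 Dec 2019: 43 days at 4.45% → £2803000 × 4.45% × 43/365 = £14694.6315
Total = £94226.8767

£94226.88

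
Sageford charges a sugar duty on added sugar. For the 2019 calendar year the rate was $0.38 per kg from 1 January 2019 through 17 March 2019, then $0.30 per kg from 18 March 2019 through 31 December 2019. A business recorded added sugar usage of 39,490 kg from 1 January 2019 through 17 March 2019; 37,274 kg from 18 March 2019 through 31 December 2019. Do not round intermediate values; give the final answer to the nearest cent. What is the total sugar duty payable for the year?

1 January – 17 March 2019: 39,490 kg at $0.38/kg → $15,006.20
18 March – 31 December 2019: 37,274 kg at $0.30/kg → $11,182.20

$26,188.40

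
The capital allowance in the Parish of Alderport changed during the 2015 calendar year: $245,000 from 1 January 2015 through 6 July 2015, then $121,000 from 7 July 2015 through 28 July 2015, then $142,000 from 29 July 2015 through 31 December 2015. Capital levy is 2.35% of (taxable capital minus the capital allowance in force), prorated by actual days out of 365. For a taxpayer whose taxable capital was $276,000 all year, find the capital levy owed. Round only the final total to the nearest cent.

1 January – 6 July 2015: 187 days, exemption $245,000 → ($276,000 − $245,000) × 2.35% × 187/365 = $373.2315
7 July – 28 July 2015: 22 days, exemption $121,000 → ($276,000 − $121,000) × 2.35% × 22/365 = $219.5479
29 July – 31 December 2015: 156 days, exemption $142,000 → ($276,000 − $142,000) × 2.35% × 156/365 = $1,345.8740
Total = $1,938.6534

$1,938.65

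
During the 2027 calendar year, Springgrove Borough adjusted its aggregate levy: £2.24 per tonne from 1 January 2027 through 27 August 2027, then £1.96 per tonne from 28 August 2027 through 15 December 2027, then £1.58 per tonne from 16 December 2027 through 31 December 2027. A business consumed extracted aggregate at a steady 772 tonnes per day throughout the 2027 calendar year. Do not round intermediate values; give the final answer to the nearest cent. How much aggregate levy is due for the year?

1 January – 27 August 2027: 239 days × 772 tonnes/day = 184,508 tonnes at £2.24/tonne → £413,297.92
28 August – 15 December 2027: 110 days × 772 tonnes/day = 84,920 tonnes at £1.96/tonne → £166,443.20
16 December – 31 December 2027: 16 days × 772 tonnes/day = 12,352 tonnes at £1.58/tonne → £19,516.16

£599,257.28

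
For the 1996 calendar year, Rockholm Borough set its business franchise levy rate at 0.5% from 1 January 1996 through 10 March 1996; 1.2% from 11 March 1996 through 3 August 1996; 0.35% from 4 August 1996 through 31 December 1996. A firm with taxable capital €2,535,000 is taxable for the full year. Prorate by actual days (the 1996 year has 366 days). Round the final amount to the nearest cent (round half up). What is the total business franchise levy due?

1 January – 10 March 1996: 70 days at 0.5% → €2,535,000 × 0.5% × 70/366 = €2,424.1803
11 March – 3 August 1996: 146 days at 1.2% → €2,535,000 × 1.2% × 146/366 = €12,134.7541
4 August – 31 December 1996: 150 days at 0.35% → €2,535,000 × 0.35% × 150/366 = €3,636.2705
Total = €18,195.2049

€18,195.20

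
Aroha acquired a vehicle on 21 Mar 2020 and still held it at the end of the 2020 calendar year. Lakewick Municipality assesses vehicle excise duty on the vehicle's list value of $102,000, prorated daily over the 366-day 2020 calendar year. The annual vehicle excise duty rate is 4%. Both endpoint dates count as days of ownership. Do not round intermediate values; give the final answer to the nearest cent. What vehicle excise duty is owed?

Days held (21 Mar – 31 Dec 2020): 286 out of 366
Tax = $102,000 × 4% × 286/366 = $3,188.1967

$3,188.20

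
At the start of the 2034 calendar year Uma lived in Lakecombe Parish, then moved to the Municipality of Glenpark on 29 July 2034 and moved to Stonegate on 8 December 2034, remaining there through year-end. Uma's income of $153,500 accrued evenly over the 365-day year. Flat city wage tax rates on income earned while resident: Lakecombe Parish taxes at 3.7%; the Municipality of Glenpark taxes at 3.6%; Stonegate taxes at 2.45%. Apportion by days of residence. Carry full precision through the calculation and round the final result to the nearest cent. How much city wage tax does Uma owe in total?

Lakecombe Parish, 1 January – 28 July 2034: 209 days → $153,500 × 3.7% × 209/365 = $3,252.0973
The Municipality of Glenpark, 29 July – 7 December 2034: 132 days → $153,500 × 3.6% × 132/365 = $1,998.4438
Stonegate, 8 December – 31 December 2034: 24 days → $153,500 × 2.45% × 24/365 = $247.2822
Total = $5,497.8233

$5,497.82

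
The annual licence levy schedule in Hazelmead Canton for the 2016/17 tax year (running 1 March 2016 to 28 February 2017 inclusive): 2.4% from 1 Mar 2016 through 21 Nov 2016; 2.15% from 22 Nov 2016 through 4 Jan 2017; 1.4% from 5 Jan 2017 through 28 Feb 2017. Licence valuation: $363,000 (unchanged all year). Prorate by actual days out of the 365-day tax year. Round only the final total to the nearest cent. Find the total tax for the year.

1 Mar – 21 Nov 2016: 266 days at 2.4% → $363,000 × 2.4% × 266/365 = $6,349.0192
22 Nov 2016 – 4 Jan 2017: 44 days at 2.15% → $363,000 × 2.15% × 44/365 = $940.8164
5 Jan – 28 Feb 2017: 55 days at 1.4% → $363,000 × 1.4% × 55/365 = $765.7808
Total = $8,055.6164

$8,055.62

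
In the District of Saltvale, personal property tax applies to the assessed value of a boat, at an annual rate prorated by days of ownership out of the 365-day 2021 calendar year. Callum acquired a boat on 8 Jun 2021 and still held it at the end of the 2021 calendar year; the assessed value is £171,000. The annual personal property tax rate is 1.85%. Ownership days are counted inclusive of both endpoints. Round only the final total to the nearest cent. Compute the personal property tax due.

Days held (8 Jun – 31 Dec 2021): 207 out of 365
Tax = £171,000 × 1.85% × 207/365 = £1,794.0945

£1,794.09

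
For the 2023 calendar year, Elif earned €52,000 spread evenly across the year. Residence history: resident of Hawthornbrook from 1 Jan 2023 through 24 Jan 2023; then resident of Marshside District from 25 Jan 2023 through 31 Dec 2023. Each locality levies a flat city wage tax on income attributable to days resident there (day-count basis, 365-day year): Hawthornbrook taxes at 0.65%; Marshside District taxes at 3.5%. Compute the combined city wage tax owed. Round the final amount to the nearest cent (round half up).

€1,722.55

Hawthornbrook, 1 Jan – 24 Jan 2023: 24 days → €52,000 × 0.65% × 24/365 = €22.2247
Marshside District, 25 Jan – 31 Dec 2023: 341 days → €52,000 × 3.5% × 341/365 = €1,700.3288
Total = €1,722.5534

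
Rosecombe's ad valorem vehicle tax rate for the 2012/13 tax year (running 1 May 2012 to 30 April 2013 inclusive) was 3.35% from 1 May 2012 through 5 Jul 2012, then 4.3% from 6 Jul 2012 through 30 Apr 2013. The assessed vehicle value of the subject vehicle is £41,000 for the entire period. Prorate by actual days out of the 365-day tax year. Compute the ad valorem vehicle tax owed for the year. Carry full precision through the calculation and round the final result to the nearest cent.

£1,692.57

1 May – 5 Jul 2012: 66 days at 3.35% → £41,000 × 3.35% × 66/365 = £248.3589
6 Jul 2012 – 30 Apr 2013: 299 days at 4.3% → £41,000 × 4.3% × 299/365 = £1,444.2110
Total = £1,692.5699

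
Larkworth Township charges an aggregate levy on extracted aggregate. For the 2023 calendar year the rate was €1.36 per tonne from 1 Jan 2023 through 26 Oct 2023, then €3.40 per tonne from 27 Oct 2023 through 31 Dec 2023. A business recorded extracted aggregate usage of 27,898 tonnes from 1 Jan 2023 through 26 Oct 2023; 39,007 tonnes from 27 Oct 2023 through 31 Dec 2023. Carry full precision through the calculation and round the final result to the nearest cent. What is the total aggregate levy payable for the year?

€170565.08

1 Jan – 26 Oct 2023: 27,898 tonnes at €1.36/tonne → €37941.28
27 Oct – 31 Dec 2023: 39,007 tonnes at €3.40/tonne → €132623.80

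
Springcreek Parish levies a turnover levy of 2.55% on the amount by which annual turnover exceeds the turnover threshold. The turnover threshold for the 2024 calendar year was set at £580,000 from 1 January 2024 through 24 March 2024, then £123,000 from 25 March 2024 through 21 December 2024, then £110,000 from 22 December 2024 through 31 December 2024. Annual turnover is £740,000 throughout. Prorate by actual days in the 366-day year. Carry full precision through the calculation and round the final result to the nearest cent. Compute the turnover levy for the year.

1 January – 24 March 2024: 84 days, exemption £580,000 → (£740,000 − £580,000) × 2.55% × 84/366 = £936.3934
25 March – 21 December 2024: 272 days, exemption £123,000 → (£740,000 − £123,000) × 2.55% × 272/366 = £11,692.6557
22 December – 31 December 2024: 10 days, exemption £110,000 → (£740,000 − £110,000) × 2.55% × 10/366 = £438.9344
Total = £13,067.9836

£13,067.98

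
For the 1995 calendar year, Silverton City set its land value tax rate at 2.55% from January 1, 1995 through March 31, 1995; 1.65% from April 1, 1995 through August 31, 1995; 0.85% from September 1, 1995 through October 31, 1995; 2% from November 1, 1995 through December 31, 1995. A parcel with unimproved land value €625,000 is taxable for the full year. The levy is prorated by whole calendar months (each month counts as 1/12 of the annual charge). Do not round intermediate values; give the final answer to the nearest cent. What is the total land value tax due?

January 1 – March 31, 1995: 3 months at 2.55% → €625,000 × 2.55% × 3/12 = €3,984.3750
April 1 – August 31, 1995: 5 months at 1.65% → €625,000 × 1.65% × 5/12 = €4,296.8750
September 1 – October 31, 1995: 2 months at 0.85% → €625,000 × 0.85% × 2/12 = €885.4167
November 1 – December 31, 1995: 2 months at 2% → €625,000 × 2% × 2/12 = €2,083.3333
Total = €11,250.0000

€11,250.00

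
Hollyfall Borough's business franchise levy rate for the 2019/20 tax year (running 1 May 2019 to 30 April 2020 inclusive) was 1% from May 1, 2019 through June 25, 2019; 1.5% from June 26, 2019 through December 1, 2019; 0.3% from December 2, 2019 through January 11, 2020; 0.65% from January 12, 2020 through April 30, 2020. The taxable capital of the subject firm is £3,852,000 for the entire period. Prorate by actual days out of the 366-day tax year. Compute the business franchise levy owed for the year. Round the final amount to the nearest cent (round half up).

May 1 – June 25, 2019: 56 days at 1% → £3,852,000 × 1% × 56/366 = £5,893.7705
June 26 – December 1, 2019: 159 days at 1.5% → £3,852,000 × 1.5% × 159/366 = £25,101.1475
December 2, 2019 – January 11, 2020: 41 days at 0.3% → £3,852,000 × 0.3% × 41/366 = £1,294.5246
January 12 – April 30, 2020: 110 days at 0.65% → £3,852,000 × 0.65% × 110/366 = £7,525.0820
Total = £39,814.5246

£39,814.52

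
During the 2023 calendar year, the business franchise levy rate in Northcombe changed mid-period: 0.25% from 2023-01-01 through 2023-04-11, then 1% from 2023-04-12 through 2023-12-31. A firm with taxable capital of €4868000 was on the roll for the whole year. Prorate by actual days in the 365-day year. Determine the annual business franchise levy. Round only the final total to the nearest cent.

2023-01-01 to 2023-04-11: 101 days at 0.25% → €4868000 × 0.25% × 101/365 = €3367.5890
2023-04-12 to 2023-12-31: 264 days at 1% → €4868000 × 1% × 264/365 = €35209.6438
Total = €38577.2329

€38577.23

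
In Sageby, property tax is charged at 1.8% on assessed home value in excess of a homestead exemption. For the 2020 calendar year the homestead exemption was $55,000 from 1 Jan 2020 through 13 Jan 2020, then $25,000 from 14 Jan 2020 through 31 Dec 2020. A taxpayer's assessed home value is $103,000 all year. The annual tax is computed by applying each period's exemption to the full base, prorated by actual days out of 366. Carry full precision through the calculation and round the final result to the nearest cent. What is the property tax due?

1 Jan – 13 Jan 2020: 13 days, exemption $55,000 → ($103,000 − $55,000) × 1.8% × 13/366 = $30.6885
14 Jan – 31 Dec 2020: 353 days, exemption $25,000 → ($103,000 − $25,000) × 1.8% × 353/366 = $1,354.1311
Total = $1,384.8197

$1,384.82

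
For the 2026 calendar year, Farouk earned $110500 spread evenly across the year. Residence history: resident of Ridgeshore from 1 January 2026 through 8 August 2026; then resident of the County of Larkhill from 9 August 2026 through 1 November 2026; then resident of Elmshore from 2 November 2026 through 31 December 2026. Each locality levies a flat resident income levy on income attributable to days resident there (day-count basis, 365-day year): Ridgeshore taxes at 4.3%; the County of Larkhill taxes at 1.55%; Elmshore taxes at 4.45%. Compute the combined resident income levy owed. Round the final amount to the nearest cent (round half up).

$4071.09

Ridgeshore, 1 January – 8 August 2026: 220 days → $110500 × 4.3% × 220/365 = $2863.9178
The County of Larkhill, 9 August – 1 November 2026: 85 days → $110500 × 1.55% × 85/365 = $398.8596
Elmshore, 2 November – 31 December 2026: 60 days → $110500 × 4.45% × 60/365 = $808.3151
Total = $4071.0925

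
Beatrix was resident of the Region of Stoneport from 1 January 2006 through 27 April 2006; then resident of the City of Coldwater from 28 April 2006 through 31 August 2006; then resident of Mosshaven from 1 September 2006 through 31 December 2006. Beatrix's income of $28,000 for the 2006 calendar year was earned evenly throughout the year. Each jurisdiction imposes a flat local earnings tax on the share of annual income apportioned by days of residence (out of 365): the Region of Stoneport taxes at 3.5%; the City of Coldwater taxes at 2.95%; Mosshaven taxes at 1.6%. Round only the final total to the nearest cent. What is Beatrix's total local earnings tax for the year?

$749.02

The Region of Stoneport, 1 January – 27 April 2006: 117 days → $28,000 × 3.5% × 117/365 = $314.1370
The City of Coldwater, 28 April – 31 August 2006: 126 days → $28,000 × 2.95% × 126/365 = $285.1397
Mosshaven, 1 September – 31 December 2006: 122 days → $28,000 × 1.6% × 122/365 = $149.7425
Total = $749.0192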